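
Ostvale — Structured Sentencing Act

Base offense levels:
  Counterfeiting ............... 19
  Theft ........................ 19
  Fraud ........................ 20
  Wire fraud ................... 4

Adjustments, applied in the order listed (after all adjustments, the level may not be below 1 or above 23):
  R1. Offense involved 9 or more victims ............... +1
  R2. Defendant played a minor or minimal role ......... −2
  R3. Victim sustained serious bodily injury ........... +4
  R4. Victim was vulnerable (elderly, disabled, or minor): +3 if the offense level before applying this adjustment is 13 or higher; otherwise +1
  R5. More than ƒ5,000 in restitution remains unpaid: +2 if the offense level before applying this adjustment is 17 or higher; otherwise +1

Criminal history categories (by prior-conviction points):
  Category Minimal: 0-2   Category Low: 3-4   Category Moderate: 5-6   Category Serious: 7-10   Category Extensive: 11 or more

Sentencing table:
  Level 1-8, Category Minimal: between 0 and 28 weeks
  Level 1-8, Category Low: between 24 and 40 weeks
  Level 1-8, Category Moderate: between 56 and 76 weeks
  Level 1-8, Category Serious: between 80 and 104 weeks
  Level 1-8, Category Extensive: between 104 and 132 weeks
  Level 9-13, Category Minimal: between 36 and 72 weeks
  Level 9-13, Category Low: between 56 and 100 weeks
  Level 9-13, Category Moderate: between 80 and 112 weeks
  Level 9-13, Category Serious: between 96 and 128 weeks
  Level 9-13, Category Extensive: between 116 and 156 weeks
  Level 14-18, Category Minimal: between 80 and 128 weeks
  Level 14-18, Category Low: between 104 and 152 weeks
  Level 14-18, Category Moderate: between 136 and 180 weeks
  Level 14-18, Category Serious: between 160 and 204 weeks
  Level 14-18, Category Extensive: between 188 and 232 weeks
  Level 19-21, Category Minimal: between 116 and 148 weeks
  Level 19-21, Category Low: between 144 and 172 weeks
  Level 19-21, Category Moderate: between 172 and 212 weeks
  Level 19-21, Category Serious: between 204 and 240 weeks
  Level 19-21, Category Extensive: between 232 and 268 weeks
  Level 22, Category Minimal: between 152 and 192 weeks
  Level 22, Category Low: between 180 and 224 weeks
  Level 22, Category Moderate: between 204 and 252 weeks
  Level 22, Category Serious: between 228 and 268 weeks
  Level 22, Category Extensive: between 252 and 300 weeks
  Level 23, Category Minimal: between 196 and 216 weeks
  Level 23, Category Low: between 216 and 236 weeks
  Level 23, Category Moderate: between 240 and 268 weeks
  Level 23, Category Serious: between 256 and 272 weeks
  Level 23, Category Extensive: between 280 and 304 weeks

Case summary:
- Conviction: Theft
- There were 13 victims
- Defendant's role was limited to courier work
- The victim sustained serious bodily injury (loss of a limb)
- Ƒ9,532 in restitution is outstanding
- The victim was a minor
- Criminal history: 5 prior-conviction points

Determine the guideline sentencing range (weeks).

Base offense level for theft: 19.
R1 applies: 19 + 1 = 20.
R2 applies: 20 − 2 = 18.
R3 applies: 18 + 4 = 22.
R4 applies (level before this adjustment is 22 ≥ 13, so +3): 22 + 3 = 25.
R5 applies (level before this adjustment is 25 ≥ 17, so +2): 25 + 2 = 27.
Level 27 exceeds the maximum of 23; capped at 23.
Final offense level: 23.
Criminal history: 5 prior points → Category Moderate (5-6).
Level 23 falls in the 23 band.
Grid: Level 23 × Category Moderate = 240-268 weeks.

240-268 weeks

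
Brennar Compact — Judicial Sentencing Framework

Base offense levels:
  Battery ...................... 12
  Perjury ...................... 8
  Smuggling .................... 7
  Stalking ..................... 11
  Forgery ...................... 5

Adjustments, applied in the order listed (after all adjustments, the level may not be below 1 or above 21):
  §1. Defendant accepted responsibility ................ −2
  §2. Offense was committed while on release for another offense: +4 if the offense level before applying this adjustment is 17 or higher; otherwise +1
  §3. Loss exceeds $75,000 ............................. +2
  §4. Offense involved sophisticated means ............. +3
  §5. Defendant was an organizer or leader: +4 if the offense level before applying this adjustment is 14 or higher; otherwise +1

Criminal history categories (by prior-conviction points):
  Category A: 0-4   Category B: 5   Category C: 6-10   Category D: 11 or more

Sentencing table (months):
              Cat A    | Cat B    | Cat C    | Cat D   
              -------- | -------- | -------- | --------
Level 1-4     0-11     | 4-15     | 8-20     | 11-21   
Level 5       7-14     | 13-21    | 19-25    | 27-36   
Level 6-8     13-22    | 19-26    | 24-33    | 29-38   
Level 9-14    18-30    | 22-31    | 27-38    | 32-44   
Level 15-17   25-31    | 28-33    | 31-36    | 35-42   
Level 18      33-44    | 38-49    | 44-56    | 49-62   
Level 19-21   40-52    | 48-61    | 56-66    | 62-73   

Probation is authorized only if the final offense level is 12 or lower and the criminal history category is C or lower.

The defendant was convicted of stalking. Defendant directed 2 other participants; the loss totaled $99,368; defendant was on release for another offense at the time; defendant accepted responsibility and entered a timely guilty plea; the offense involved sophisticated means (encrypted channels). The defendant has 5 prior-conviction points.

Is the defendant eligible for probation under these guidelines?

Base offense level for stalking: 11.
§1 applies: 11 − 2 = 9.
§2 applies (level before this adjustment is 9 < 17, so +1): 9 + 1 = 10.
§3 applies: 10 + 2 = 12.
§4 applies: 12 + 3 = 15.
§5 applies (level before this adjustment is 15 ≥ 14, so +4): 15 + 4 = 19.
Final offense level: 19.
Criminal history: 5 prior points → Category B (5).
Level 19 falls in the 19-21 band.
Grid: Level 19-21 × Category B = 48-61 months.
Probation check: level 19 > 12 and category B ≤ C → not eligible.

No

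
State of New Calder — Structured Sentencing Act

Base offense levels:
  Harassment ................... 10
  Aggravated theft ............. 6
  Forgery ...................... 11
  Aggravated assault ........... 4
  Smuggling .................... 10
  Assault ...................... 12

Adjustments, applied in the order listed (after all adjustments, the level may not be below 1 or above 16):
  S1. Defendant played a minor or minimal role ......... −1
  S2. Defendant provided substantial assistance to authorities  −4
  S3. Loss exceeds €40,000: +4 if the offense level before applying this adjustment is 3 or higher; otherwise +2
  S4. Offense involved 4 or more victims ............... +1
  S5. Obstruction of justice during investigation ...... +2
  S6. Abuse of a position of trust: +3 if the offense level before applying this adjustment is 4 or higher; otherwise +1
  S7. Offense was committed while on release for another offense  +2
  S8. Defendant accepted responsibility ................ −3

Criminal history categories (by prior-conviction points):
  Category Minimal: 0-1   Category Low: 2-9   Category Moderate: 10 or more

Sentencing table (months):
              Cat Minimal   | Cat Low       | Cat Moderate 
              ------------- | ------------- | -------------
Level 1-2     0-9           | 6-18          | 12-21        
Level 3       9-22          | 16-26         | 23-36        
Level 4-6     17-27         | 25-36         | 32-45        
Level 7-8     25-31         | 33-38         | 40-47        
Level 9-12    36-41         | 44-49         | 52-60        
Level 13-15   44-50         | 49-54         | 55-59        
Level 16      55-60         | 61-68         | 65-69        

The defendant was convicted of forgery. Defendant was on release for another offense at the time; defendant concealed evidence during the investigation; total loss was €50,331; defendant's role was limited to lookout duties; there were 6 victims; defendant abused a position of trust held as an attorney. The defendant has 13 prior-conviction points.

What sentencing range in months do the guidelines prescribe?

Base offense level for forgery: 11.
S1 applies: 11 − 1 = 10.
S2 does not apply.
S3 applies (level before this adjustment is 10 ≥ 3, so +4): 10 + 4 = 14.
S4 applies: 14 + 1 = 15.
S5 applies: 15 + 2 = 17.
S6 applies (level before this adjustment is 17 ≥ 4, so +3): 17 + 3 = 20.
S7 applies: 20 + 2 = 22.
S8 does not apply.
Level 22 exceeds the maximum of 16; capped at 16.
Final offense level: 16.
Criminal history: 13 prior points → Category Moderate (10+).
Level 16 falls in the 16 band.
Grid: Level 16 × Category Moderate = 65-69 months.

65-69 months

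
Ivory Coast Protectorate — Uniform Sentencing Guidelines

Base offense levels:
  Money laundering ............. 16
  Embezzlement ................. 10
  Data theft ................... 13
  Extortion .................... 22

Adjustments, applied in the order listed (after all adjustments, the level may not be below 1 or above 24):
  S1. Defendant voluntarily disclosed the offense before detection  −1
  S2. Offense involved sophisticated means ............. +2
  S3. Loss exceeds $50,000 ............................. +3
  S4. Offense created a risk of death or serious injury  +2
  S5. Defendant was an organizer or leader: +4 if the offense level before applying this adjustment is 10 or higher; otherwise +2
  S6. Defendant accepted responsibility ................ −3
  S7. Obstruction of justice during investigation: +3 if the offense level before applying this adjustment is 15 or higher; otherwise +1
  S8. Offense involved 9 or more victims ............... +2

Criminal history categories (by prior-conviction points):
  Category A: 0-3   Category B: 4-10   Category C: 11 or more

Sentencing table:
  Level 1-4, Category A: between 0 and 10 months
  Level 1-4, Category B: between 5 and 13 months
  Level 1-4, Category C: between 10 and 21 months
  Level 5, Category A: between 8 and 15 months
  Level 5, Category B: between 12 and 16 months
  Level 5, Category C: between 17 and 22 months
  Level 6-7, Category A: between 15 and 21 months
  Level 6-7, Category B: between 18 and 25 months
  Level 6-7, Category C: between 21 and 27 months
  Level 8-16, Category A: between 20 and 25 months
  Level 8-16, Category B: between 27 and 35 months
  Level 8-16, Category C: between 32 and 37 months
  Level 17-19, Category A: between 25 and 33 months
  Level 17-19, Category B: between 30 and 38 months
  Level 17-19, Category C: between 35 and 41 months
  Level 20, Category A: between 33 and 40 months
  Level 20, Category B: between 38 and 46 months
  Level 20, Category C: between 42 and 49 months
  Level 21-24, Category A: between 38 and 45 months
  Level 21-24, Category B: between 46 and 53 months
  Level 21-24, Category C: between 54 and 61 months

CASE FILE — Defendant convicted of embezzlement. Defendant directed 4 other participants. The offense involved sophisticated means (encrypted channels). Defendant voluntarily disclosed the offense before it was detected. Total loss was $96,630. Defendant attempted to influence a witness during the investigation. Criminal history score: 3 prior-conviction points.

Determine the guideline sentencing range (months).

38-45 months

Base offense level for embezzlement: 10.
S1 applies: 10 − 1 = 9.
S2 applies: 9 + 2 = 11.
S3 applies: 11 + 3 = 14.
S4 does not apply.
S5 applies (level before this adjustment is 14 ≥ 10, so +4): 14 + 4 = 18.
S7 applies (level before this adjustment is 18 ≥ 15, so +3): 18 + 3 = 21.
Final offense level: 21.
Criminal history: 3 prior points → Category A (0-3).
Level 21 falls in the 21-24 band.
Grid: Level 21-24 × Category A = 38-45 months.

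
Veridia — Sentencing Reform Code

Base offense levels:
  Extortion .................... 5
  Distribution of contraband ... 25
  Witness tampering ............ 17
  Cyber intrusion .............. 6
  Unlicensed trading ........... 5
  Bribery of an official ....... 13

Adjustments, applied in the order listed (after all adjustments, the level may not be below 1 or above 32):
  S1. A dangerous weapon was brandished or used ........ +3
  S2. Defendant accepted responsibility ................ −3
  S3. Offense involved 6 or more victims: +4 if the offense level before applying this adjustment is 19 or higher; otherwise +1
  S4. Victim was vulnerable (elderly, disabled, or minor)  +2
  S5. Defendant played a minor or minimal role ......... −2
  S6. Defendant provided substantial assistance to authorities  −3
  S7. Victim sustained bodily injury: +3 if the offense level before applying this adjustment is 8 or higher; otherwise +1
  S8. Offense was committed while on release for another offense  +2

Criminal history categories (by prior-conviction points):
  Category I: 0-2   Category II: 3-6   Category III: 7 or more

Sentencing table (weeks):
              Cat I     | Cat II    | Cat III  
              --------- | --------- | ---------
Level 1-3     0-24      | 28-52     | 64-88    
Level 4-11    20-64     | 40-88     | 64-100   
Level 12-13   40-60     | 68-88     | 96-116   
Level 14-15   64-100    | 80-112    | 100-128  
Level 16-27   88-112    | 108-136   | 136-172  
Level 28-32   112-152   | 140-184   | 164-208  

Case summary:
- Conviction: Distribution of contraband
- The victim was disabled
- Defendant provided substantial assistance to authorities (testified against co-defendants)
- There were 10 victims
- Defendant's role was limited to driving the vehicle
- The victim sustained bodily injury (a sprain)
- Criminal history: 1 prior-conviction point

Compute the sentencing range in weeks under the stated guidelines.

112-152 weeks

Base offense level for distribution of contraband: 25.
S2 does not apply.
S3 applies (level before this adjustment is 25 ≥ 19, so +4): 25 + 4 = 29.
S4 applies: 29 + 2 = 31.
S5 applies: 31 − 2 = 29.
S6 applies: 29 − 3 = 26.
S7 applies (level before this adjustment is 26 ≥ 8, so +3): 26 + 3 = 29.
S8 does not apply.
Final offense level: 29.
Criminal history: 1 prior point → Category I (0-2).
Level 29 falls in the 28-32 band.
Grid: Level 28-32 × Category I = 112-152 weeks.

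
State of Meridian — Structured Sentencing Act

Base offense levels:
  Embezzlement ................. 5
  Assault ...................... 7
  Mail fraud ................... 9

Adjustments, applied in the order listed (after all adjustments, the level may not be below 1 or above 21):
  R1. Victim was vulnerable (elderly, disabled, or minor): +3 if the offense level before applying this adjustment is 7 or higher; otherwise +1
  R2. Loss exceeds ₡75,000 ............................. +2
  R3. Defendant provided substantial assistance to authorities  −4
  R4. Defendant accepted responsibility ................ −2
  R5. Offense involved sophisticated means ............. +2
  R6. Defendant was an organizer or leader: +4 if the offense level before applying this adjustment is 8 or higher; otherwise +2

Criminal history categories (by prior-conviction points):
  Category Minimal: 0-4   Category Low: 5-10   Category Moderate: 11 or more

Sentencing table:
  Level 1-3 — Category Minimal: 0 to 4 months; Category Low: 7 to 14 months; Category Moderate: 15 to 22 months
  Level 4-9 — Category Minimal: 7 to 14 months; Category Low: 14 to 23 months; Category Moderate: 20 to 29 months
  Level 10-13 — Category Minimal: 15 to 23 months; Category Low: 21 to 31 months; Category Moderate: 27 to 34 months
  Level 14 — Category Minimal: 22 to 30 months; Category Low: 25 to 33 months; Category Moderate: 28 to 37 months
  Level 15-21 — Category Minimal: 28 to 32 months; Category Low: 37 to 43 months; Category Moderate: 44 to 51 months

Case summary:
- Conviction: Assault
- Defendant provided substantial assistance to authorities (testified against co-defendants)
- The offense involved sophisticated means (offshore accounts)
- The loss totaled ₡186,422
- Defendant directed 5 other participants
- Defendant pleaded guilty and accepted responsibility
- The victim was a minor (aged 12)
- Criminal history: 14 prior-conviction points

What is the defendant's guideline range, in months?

Base offense level for assault: 7.
R1 applies (level before this adjustment is 7 ≥ 7, so +3): 7 + 3 = 10.
R2 applies: 10 + 2 = 12.
R3 applies: 12 − 4 = 8.
R4 applies: 8 − 2 = 6.
R5 applies: 6 + 2 = 8.
R6 applies (level before this adjustment is 8 ≥ 8, so +4): 8 + 4 = 12.
Final offense level: 12.
Criminal history: 14 prior points → Category Moderate (11+).
Level 12 falls in the 10-13 band.
Grid: Level 10-13 × Category Moderate = 27-34 months.

27-34 months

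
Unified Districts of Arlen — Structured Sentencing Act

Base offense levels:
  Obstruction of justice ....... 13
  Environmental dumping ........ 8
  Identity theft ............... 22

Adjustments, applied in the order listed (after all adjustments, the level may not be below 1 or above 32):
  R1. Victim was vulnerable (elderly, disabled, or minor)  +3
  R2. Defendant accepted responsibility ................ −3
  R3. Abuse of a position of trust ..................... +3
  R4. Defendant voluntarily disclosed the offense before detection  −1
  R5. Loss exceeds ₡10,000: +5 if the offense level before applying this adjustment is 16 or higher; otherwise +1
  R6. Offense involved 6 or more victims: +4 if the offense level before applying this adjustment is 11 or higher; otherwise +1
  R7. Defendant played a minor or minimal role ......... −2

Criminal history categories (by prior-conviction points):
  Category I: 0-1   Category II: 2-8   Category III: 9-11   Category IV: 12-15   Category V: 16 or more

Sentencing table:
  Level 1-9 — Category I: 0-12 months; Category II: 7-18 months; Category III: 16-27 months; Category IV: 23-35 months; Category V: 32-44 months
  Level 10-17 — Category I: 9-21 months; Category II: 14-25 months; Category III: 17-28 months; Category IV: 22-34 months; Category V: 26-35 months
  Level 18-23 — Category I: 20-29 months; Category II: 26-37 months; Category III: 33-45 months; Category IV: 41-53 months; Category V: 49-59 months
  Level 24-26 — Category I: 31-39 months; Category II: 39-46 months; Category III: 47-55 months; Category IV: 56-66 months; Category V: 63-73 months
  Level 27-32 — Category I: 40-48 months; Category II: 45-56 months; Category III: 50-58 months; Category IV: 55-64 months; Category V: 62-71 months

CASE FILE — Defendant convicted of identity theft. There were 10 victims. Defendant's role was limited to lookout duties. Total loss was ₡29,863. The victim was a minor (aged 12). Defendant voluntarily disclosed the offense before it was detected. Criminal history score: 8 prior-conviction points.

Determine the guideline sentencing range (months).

Base offense level for identity theft: 22.
R1 applies: 22 + 3 = 25.
R3 does not apply.
R4 applies: 25 − 1 = 24.
R5 applies (level before this adjustment is 24 ≥ 16, so +5): 24 + 5 = 29.
R6 applies (level before this adjustment is 29 ≥ 11, so +4): 29 + 4 = 33.
R7 applies: 33 − 2 = 31.
Final offense level: 31.
Criminal history: 8 prior points → Category II (2-8).
Level 31 falls in the 27-32 band.
Grid: Level 27-32 × Category II = 45-56 months.

45-56 months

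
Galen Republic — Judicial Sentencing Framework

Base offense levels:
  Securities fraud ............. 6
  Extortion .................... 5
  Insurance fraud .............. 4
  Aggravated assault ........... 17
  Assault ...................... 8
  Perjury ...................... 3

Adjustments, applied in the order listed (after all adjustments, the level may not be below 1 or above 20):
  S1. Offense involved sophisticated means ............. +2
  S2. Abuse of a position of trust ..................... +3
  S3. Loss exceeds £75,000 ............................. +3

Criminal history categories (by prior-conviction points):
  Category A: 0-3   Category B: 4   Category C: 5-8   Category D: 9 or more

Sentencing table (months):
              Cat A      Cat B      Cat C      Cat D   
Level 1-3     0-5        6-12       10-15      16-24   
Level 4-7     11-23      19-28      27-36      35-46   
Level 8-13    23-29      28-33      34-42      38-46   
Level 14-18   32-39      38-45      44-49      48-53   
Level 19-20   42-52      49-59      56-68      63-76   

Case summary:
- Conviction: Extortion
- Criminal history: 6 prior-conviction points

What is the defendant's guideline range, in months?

27-36 months

Base offense level for extortion: 5.
Final offense level: 5.
Criminal history: 6 prior points → Category C (5-8).
Level 5 falls in the 4-7 band.
Grid: Level 4-7 × Category C = 27-36 months.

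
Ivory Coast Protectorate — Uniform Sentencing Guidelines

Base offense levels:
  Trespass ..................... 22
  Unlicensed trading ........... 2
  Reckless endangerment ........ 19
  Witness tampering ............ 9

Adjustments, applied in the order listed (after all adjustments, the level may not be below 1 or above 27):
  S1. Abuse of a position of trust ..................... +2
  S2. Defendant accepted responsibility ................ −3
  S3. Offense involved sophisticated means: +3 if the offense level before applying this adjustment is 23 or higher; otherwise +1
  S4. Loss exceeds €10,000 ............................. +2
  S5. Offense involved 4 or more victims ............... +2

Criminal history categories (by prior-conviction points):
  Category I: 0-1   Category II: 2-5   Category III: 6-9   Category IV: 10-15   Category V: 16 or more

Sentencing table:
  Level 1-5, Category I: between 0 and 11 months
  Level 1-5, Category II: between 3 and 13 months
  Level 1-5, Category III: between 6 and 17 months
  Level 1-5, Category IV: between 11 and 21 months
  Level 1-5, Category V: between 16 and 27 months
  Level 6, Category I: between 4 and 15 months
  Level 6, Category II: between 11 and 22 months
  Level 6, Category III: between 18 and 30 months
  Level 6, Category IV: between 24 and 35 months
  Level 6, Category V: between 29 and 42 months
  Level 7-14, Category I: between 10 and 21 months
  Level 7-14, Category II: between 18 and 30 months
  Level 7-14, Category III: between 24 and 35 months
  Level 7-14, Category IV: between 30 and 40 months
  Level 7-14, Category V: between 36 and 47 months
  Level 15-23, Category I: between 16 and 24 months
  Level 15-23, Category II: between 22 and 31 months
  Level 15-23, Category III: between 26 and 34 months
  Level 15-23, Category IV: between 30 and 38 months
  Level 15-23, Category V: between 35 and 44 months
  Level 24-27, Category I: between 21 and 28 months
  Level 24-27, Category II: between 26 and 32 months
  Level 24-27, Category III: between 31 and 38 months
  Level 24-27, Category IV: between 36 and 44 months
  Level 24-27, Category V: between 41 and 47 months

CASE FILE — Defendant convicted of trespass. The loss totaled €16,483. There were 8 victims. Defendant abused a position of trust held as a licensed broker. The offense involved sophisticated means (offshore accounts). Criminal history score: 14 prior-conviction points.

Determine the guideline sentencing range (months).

Base offense level for trespass: 22.
S1 applies: 22 + 2 = 24.
S3 applies (level before this adjustment is 24 ≥ 23, so +3): 24 + 3 = 27.
S4 applies: 27 + 2 = 29.
S5 applies: 29 + 2 = 31.
Level 31 exceeds the maximum of 27; capped at 27.
Final offense level: 27.
Criminal history: 14 prior points → Category IV (10-15).
Level 27 falls in the 24-27 band.
Grid: Level 24-27 × Category IV = 36-44 months.

36-44 months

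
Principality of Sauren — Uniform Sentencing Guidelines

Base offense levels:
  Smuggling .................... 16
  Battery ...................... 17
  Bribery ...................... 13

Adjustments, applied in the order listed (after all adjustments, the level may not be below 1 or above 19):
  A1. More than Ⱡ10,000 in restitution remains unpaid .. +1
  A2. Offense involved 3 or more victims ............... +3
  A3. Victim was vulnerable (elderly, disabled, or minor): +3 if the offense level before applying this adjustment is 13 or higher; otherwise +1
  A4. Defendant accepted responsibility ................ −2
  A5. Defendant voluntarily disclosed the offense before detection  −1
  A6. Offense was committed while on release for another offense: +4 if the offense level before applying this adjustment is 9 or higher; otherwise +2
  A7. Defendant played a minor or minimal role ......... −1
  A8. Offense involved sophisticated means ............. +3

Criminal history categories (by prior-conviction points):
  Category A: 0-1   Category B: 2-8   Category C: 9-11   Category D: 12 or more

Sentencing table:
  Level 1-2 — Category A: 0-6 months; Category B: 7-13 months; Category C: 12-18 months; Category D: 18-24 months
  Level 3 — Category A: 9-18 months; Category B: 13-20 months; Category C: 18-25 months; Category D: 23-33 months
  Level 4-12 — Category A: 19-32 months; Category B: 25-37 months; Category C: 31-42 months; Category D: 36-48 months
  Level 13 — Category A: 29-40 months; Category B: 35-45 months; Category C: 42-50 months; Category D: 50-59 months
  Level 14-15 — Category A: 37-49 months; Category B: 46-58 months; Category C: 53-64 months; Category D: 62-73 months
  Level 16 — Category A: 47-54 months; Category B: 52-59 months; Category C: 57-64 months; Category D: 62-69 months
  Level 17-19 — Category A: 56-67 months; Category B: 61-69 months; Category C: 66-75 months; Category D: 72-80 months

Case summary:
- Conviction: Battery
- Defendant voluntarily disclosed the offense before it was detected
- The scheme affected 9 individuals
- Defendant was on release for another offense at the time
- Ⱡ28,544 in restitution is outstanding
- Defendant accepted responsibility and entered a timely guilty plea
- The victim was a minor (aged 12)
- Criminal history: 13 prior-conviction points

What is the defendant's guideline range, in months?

72-80 months

Base offense level for battery: 17.
A1 applies: 17 + 1 = 18.
A2 applies: 18 + 3 = 21.
A3 applies (level before this adjustment is 21 ≥ 13, so +3): 21 + 3 = 24.
A4 applies: 24 − 2 = 22.
A5 applies: 22 − 1 = 21.
A6 applies (level before this adjustment is 21 ≥ 9, so +4): 21 + 4 = 25.
A8 does not apply.
Level 25 exceeds the maximum of 19; capped at 19.
Final offense level: 19.
Criminal history: 13 prior points → Category D (12+).
Level 19 falls in the 17-19 band.
Grid: Level 17-19 × Category D = 72-80 months.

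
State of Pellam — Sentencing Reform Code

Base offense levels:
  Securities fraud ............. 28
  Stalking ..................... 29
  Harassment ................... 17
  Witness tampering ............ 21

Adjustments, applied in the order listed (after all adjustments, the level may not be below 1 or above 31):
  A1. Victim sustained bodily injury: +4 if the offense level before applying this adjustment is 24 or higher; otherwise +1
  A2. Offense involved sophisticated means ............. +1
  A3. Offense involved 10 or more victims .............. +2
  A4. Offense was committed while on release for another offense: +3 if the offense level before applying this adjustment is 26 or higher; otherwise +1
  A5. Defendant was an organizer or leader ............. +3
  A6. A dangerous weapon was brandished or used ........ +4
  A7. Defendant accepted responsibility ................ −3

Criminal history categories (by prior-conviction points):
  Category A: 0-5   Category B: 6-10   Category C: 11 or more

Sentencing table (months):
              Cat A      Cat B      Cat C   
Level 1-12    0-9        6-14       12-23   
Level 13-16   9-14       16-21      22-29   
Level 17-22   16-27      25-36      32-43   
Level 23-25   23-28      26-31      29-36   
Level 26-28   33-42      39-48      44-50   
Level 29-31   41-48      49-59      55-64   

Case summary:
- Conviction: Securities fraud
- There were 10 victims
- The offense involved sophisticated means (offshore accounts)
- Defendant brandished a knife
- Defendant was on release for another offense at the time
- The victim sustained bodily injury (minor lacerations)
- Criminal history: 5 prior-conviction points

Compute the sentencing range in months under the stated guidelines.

41-48 months

Base offense level for securities fraud: 28.
A1 applies (level before this adjustment is 28 ≥ 24, so +4): 28 + 4 = 32.
A2 applies: 32 + 1 = 33.
A3 applies: 33 + 2 = 35.
A4 applies (level before this adjustment is 35 ≥ 26, so +3): 35 + 3 = 38.
A6 applies: 38 + 4 = 42.
Level 42 exceeds the maximum of 31; capped at 31.
Final offense level: 31.
Criminal history: 5 prior points → Category A (0-5).
Level 31 falls in the 29-31 band.
Grid: Level 29-31 × Category A = 41-48 months.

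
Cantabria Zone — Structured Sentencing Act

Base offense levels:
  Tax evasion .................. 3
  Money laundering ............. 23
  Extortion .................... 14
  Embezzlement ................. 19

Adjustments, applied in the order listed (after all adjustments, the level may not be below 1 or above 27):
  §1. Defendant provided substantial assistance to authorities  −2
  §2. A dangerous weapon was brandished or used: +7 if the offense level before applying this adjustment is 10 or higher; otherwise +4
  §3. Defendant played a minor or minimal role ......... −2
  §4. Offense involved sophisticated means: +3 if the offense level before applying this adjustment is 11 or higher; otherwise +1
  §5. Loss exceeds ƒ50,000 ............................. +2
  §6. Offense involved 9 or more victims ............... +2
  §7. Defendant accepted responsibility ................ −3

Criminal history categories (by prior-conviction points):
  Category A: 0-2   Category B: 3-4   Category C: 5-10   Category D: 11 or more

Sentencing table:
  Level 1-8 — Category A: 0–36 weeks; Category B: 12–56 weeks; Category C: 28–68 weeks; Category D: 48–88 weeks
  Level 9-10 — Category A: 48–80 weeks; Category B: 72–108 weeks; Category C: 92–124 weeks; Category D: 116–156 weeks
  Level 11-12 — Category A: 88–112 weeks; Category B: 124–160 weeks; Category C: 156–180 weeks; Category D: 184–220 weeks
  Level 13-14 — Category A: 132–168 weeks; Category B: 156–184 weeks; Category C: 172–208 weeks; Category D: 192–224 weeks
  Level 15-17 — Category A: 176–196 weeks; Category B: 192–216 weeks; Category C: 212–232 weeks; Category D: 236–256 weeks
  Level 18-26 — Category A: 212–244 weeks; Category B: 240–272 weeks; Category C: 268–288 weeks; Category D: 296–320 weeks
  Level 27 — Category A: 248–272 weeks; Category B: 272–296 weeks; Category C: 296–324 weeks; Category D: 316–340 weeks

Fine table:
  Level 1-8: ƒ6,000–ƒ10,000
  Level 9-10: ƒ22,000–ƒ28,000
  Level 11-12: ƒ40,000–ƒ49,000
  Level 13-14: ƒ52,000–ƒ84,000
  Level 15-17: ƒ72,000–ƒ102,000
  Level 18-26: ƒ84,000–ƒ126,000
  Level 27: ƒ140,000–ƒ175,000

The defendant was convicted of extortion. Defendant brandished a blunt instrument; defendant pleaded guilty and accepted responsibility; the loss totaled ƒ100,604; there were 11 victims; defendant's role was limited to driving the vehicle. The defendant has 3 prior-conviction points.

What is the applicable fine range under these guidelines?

Base offense level for extortion: 14.
§2 applies (level before this adjustment is 14 ≥ 10, so +7): 14 + 7 = 21.
§3 applies: 21 − 2 = 19.
§5 applies: 19 + 2 = 21.
§6 applies: 21 + 2 = 23.
§7 applies: 23 − 3 = 20.
Final offense level: 20.
Level 20 falls in the 18-26 band.
Fine table: Level 18-26 → ƒ84,000–ƒ126,000.

ƒ84,000–ƒ126,000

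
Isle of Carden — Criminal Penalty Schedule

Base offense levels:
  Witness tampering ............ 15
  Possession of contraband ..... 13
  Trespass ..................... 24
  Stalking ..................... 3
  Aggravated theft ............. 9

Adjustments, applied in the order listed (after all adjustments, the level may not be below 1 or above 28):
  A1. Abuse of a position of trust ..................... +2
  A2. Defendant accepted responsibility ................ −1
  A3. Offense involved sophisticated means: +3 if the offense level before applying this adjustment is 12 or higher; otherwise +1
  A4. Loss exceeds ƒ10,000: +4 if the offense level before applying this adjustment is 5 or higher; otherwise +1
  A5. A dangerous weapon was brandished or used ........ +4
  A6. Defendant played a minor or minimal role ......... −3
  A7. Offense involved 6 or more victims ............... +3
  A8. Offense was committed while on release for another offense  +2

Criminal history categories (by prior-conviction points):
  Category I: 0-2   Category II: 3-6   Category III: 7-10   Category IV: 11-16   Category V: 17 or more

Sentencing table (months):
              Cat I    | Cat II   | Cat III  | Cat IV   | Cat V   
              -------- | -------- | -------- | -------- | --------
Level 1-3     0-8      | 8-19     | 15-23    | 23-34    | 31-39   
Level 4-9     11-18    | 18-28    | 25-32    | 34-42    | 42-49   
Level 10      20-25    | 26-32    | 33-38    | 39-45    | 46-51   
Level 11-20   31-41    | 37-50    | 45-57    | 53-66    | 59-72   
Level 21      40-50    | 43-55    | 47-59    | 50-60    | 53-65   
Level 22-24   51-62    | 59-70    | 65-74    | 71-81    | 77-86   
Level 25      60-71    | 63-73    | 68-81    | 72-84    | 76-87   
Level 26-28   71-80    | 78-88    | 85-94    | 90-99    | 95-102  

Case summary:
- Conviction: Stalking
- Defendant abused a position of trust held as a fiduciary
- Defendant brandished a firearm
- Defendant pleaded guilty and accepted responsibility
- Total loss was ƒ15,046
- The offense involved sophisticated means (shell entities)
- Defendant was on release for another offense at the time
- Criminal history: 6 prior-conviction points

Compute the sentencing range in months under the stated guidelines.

37-50 months

Base offense level for stalking: 3.
A1 applies: 3 + 2 = 5.
A2 applies: 5 − 1 = 4.
A3 applies (level before this adjustment is 4 < 12, so +1): 4 + 1 = 5.
A4 applies (level before this adjustment is 5 ≥ 5, so +4): 5 + 4 = 9.
A5 applies: 9 + 4 = 13.
A6 does not apply.
A7 does not apply.
A8 applies: 13 + 2 = 15.
Final offense level: 15.
Criminal history: 6 prior points → Category II (3-6).
Level 15 falls in the 11-20 band.
Grid: Level 11-20 × Category II = 37-50 months.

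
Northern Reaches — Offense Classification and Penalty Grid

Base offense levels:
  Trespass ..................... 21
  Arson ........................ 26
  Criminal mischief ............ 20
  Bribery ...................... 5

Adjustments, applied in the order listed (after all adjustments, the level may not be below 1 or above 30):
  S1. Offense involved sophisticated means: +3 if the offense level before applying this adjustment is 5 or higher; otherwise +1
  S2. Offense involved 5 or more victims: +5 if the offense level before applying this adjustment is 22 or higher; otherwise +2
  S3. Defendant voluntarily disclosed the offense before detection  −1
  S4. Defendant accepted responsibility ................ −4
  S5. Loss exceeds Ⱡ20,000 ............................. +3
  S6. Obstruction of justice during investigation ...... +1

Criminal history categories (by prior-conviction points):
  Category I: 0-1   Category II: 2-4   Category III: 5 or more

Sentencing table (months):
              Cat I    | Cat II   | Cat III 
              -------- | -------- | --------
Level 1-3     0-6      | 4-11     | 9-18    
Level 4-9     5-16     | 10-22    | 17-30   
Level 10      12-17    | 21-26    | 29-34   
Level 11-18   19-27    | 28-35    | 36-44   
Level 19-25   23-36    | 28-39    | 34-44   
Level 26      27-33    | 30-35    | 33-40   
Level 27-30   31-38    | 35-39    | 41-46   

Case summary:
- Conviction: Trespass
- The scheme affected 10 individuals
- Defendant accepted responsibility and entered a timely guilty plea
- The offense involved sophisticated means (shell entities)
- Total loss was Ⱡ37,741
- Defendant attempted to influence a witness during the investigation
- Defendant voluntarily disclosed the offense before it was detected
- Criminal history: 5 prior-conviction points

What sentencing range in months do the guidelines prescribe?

Base offense level for trespass: 21.
S1 applies (level before this adjustment is 21 ≥ 5, so +3): 21 + 3 = 24.
S2 applies (level before this adjustment is 24 ≥ 22, so +5): 24 + 5 = 29.
S3 applies: 29 − 1 = 28.
S4 applies: 28 − 4 = 24.
S5 applies: 24 + 3 = 27.
S6 applies: 27 + 1 = 28.
Final offense level: 28.
Criminal history: 5 prior points → Category III (5+).
Level 28 falls in the 27-30 band.
Grid: Level 27-30 × Category III = 41-46 months.

41-46 months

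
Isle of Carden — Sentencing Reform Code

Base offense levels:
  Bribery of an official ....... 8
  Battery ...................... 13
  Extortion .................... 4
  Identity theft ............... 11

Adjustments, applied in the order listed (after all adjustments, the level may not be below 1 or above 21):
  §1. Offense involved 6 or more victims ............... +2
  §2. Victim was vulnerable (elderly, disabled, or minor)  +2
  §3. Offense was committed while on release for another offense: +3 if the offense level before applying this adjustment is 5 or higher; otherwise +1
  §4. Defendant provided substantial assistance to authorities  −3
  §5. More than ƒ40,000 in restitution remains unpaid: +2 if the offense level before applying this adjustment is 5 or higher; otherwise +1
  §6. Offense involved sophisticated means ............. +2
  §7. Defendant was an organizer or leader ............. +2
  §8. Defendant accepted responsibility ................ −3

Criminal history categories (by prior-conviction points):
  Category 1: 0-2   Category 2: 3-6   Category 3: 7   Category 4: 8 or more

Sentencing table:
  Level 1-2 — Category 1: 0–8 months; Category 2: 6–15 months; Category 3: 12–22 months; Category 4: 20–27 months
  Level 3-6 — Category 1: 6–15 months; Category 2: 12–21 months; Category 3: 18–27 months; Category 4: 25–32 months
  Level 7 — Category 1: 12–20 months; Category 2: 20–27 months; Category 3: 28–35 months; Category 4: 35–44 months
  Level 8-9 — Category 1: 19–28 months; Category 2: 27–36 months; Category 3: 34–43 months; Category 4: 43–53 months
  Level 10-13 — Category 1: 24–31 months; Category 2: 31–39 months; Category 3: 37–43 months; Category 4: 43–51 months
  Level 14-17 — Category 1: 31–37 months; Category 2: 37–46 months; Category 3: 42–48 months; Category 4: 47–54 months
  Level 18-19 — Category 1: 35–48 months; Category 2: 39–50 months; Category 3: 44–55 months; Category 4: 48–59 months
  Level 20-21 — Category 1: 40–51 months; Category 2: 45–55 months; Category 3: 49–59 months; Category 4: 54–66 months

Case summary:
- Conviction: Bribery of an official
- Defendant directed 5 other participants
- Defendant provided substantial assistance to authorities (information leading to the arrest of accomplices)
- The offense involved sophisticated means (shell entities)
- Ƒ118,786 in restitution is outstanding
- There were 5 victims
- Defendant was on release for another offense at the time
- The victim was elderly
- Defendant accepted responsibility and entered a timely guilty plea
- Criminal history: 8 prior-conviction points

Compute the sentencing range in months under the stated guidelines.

Base offense level for bribery of an official: 8.
§2 applies: 8 + 2 = 10.
§3 applies (level before this adjustment is 10 ≥ 5, so +3): 10 + 3 = 13.
§4 applies: 13 − 3 = 10.
§5 applies (level before this adjustment is 10 ≥ 5, so +2): 10 + 2 = 12.
§6 applies: 12 + 2 = 14.
§7 applies: 14 + 2 = 16.
§8 applies: 16 − 3 = 13.
Final offense level: 13.
Criminal history: 8 prior points → Category 4 (8+).
Level 13 falls in the 10-13 band.
Grid: Level 10-13 × Category 4 = 43-51 months.

43-51 months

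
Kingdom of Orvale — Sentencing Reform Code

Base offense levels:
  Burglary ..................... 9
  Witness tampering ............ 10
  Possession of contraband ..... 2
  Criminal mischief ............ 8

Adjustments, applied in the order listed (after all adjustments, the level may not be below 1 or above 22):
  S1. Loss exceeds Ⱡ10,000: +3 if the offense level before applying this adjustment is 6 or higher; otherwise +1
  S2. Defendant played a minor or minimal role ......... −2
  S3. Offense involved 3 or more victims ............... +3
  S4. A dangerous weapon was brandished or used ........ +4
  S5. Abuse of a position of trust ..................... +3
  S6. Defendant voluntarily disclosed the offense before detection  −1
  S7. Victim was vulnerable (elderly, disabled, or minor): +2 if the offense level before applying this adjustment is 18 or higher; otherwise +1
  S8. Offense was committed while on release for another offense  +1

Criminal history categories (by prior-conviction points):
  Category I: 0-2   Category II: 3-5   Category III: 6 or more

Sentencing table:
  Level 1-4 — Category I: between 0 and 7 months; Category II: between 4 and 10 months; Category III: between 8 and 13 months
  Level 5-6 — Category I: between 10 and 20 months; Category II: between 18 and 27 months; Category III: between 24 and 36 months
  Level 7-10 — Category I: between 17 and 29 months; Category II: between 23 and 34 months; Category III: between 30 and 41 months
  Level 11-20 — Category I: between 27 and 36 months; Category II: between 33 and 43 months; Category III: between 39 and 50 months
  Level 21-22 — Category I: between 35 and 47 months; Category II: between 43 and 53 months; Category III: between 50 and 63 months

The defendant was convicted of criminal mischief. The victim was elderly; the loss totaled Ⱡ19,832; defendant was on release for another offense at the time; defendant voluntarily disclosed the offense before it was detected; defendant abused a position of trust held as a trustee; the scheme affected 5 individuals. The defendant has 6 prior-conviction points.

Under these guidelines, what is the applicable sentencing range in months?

39-50 months

Base offense level for criminal mischief: 8.
S1 applies (level before this adjustment is 8 ≥ 6, so +3): 8 + 3 = 11.
S3 applies: 11 + 3 = 14.
S5 applies: 14 + 3 = 17.
S6 applies: 17 − 1 = 16.
S7 applies (level before this adjustment is 16 < 18, so +1): 16 + 1 = 17.
S8 applies: 17 + 1 = 18.
Final offense level: 18.
Criminal history: 6 prior points → Category III (6+).
Level 18 falls in the 11-20 band.
Grid: Level 11-20 × Category III = 39-50 months.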